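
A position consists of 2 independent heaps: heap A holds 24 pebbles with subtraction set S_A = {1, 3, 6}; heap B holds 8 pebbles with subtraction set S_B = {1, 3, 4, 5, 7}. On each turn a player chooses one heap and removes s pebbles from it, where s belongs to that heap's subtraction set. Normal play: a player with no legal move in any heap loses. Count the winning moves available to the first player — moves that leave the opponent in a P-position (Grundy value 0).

2

Heap A, S = {1, 3, 6}:
G(0) = 0
G(1) = mex{0} = 1
G(2) = mex{1} = 0
G(3) = mex{0,0} = 1
G(4) = mex{1,1} = 0
G(5) = mex{0,0} = 1
G(6) = mex{1,1,0} = 2
G(7) = mex{2,0,1} = 3
G(8) = mex{3,1,0} = 2
G(9) = mex{2,2,1} = 0
G(10) = mex{0,3,0} = 1
G(11) = mex{1,2,1} = 0
G(12) = mex{0,0,2} = 1
G(13) = mex{1,1,3} = 0
G(14) = mex{0,0,2} = 1
G(15) = mex{1,1,0} = 2
G(16) = mex{2,0,1} = 3
G(17) = mex{3,1,0} = 2
G(18) = mex{2,2,1} = 0
G(19) = mex{0,3,0} = 1
G(20) = mex{1,2,1} = 0
G(21) = mex{0,0,2} = 1
G(22) = mex{1,1,3} = 0
G(23) = mex{0,0,2} = 1
G(24) = mex{1,1,0} = 2
G_A(24) = 2.
Heap B, S = {1, 3, 4, 5, 7}:
G(0) = 0
G(1) = mex{0} = 1
G(2) = mex{1} = 0
G(3) = mex{0,0} = 1
G(4) = mex{1,1,0} = 2
G(5) = mex{2,0,1,0} = 3
G(6) = mex{3,1,0,1} = 2
G(7) = mex{2,2,1,0,0} = 3
G(8) = mex{3,3,2,1,1} = 0
G_B(8) = 0.
Combined Grundy value = 2 ⊕ 0 = 2.
A winning move leaves total XOR = 0, i.e. changes one component's Grundy value g to g ⊕ X where X is the current total.
Heap A: need g' = 2⊕2 = 0. Options: 24−1→G=1, 24−3→G=1, 24−6→G=0. Hits: 1.
Heap B: need g' = 0⊕2 = 2. Options: 8−1→G=3, 8−3→G=3, 8−4→G=2, 8−5→G=1, 8−7→G=1. Hits: 1.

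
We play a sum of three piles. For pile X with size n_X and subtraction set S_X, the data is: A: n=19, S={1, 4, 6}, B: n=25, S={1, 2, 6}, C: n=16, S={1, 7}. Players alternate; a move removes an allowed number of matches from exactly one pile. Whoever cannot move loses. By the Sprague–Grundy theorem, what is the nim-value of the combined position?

3

Pile A, S = {1, 4, 6}:
n :  0  1  2  3  4  5  6  7  8  9 10 11 12 13 14 15 16 17 18 19
G :  0  1  0  1  2  0  1  0  1  2  0  1  0  1  2  0  1  0  1  2
G_A(19) = 2.
Pile B, S = {1, 2, 6}:
G(0) = 0
G(1) = mex{0} = 1
G(2) = mex{1,0} = 2
G(3) = mex{2,1} = 0
G(4) = mex{0,2} = 1
G(5) = mex{1,0} = 2
G(6) = mex{2,1,0} = 3
G(7) = mex{3,2,1} = 0
G(8) = mex{0,3,2} = 1
G(9) = mex{1,0,0} = 2
G(10) = mex{2,1,1} = 0
G(11) = mex{0,2,2} = 1
G(12) = mex{1,0,3} = 2
G(13) = mex{2,1,0} = 3
G(14) = mex{3,2,1} = 0
G(15) = mex{0,3,2} = 1
G(16) = mex{1,0,0} = 2
G(17) = mex{2,1,1} = 0
G(18) = mex{0,2,2} = 1
G(19) = mex{1,0,3} = 2
G(20) = mex{2,1,0} = 3
G(21) = mex{3,2,1} = 0
G(22) = mex{0,3,2} = 1
G(23) = mex{1,0,0} = 2
G(24) = mex{2,1,1} = 0
G(25) = mex{0,2,2} = 1
G_B(25) = 1.
Pile C, S = {1, 7}:
G(0) = 0
G(1) = mex{0} = 1
G(2) = mex{1} = 0
G(3) = mex{0} = 1
G(4) = mex{1} = 0
G(5) = mex{0} = 1
G(6) = mex{1} = 0
G(7) = mex{0,0} = 1
G(8) = mex{1,1} = 0
G(9) = mex{0,0} = 1
G(10) = mex{1,1} = 0
G(11) = mex{0,0} = 1
G(12) = mex{1,1} = 0
G(13) = mex{0,0} = 1
G(14) = mex{1,1} = 0
G(15) = mex{0,0} = 1
G(16) = mex{1,1} = 0
G_C(16) = 0.
Combined Grundy value = 2 ⊕ 1 ⊕ 0 = 3.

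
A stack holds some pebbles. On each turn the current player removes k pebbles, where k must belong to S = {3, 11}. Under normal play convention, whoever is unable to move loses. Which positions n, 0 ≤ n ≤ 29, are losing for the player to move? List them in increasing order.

0, 1, 2, 6, 7, 8, 14, 15, 16, 20, 21, 22, 28, 29

G(0) = 0
G(1) = mex{} = 0
G(2) = mex{} = 0
G(3) = mex{0} = 1
G(4) = mex{0} = 1
G(5) = mex{0} = 1
G(6) = mex{1} = 0
G(7) = mex{1} = 0
G(8) = mex{1} = 0
G(9) = mex{0} = 1
G(10) = mex{0} = 1
G(11) = mex{0,0} = 1
G(12) = mex{1,0} = 2
G(13) = mex{1,0} = 2
G(14) = mex{1,1} = 0
G(15) = mex{2,1} = 0
G(16) = mex{2,1} = 0
G(17) = mex{0,0} = 1
G(18) = mex{0,0} = 1
G(19) = mex{0,0} = 1
G(20) = mex{1,1} = 0
G(21) = mex{1,1} = 0
G(22) = mex{1,1} = 0
G(23) = mex{0,2} = 1
G(24) = mex{0,2} = 1
G(25) = mex{0,0} = 1
G(26) = mex{1,0} = 2
G(27) = mex{1,0} = 2
G(28) = mex{1,1} = 0
G(29) = mex{2,1} = 0
P-positions are exactly the n with G(n) = 0.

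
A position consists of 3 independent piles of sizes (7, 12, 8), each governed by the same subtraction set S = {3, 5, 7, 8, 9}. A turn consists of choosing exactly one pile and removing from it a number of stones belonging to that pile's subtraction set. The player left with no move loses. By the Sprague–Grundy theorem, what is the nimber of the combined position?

0

All piles use S = {3, 5, 7, 8, 9}:
G(0) = 0
G(1) = mex{} = 0
G(2) = mex{} = 0
G(3) = mex{0} = 1
G(4) = mex{0} = 1
G(5) = mex{0,0} = 1
G(6) = mex{1,0} = 2
G(7) = mex{1,0,0} = 2
G(8) = mex{1,1,0,0} = 2
G(9) = mex{2,1,0,0,0} = 3
G(10) = mex{2,1,1,0,0} = 3
G(11) = mex{2,2,1,1,0} = 3
G(12) = mex{3,2,1,1,1} = 0
Pile A: G(7) = 2.
Pile B: G(12) = 0.
Pile C: G(8) = 2.
Combined Grundy value = 2 ⊕ 0 ⊕ 2 = 0.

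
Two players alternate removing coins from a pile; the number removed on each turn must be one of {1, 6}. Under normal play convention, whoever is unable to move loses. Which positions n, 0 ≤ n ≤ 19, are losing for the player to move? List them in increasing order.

G(0) = 0
G(1) = mex{0} = 1
G(2) = mex{1} = 0
G(3) = mex{0} = 1
G(4) = mex{1} = 0
G(5) = mex{0} = 1
G(6) = mex{1,0} = 2
G(7) = mex{2,1} = 0
G(8) = mex{0,0} = 1
G(9) = mex{1,1} = 0
G(10) = mex{0,0} = 1
G(11) = mex{1,1} = 0
G(12) = mex{0,2} = 1
G(13) = mex{1,0} = 2
G(14) = mex{2,1} = 0
G(15) = mex{0,0} = 1
G(16) = mex{1,1} = 0
G(17) = mex{0,0} = 1
G(18) = mex{1,1} = 0
G(19) = mex{0,2} = 1
P-positions are exactly the n with G(n) = 0.

0, 2, 4, 7, 9, 11, 14, 16, 18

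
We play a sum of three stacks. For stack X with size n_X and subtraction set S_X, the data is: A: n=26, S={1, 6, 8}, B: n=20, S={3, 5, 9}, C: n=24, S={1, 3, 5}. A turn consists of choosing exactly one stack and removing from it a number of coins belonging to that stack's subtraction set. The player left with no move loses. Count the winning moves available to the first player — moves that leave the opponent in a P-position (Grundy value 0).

8

Stack A, S = {1, 6, 8}:
n :  0  1  2  3  4  5  6  7  8  9 10 11 12 13 14 15 16 17 18 19 20 21 22 23 24 25 26
G :  0  1  0  1  0  1  2  0  1  0  1  0  1  2  0  1  0  1  0  1  2  0  1  0  1  0  1
G_A(26) = 1.
Stack B, S = {3, 5, 9}:
G(0) = 0
G(1) = mex{} = 0
G(2) = mex{} = 0
G(3) = mex{0} = 1
G(4) = mex{0} = 1
G(5) = mex{0,0} = 1
G(6) = mex{1,0} = 2
G(7) = mex{1,0} = 2
G(8) = mex{1,1} = 0
G(9) = mex{2,1,0} = 3
G(10) = mex{2,1,0} = 3
G(11) = mex{0,2,0} = 1
G(12) = mex{3,2,1} = 0
G(13) = mex{3,0,1} = 2
G(14) = mex{1,3,1} = 0
G(15) = mex{0,3,2} = 1
G(16) = mex{2,1,2} = 0
G(17) = mex{0,0,0} = 1
G(18) = mex{1,2,3} = 0
G(19) = mex{0,0,3} = 1
G(20) = mex{1,1,1} = 0
G_B(20) = 0.
Stack C, S = {1, 3, 5}:
n :  0  1  2  3  4  5  6  7  8  9 10 11 12 13 14 15 16 17 18 19 20 21 22 23 24
G :  0  1  0  1  0  1  0  1  0  1  0  1  0  1  0  1  0  1  0  1  0  1  0  1  0
G_C(24) = 0.
Combined Grundy value = 1 ⊕ 0 ⊕ 0 = 1.
A winning move leaves total XOR = 0, i.e. changes one component's Grundy value g to g ⊕ X where X is the current total.
Stack A: need g' = 1⊕1 = 0. Options: 26−1→G=0, 26−6→G=2, 26−8→G=0. Hits: 2.
Stack B: need g' = 0⊕1 = 1. Options: 20−3→G=1, 20−5→G=1, 20−9→G=1. Hits: 3.
Stack C: need g' = 0⊕1 = 1. Options: 24−1→G=1, 24−3→G=1, 24−5→G=1. Hits: 3.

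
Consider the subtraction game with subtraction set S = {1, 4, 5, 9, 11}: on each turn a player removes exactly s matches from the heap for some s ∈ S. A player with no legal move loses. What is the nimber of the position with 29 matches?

3

G(0) = 0
G(1) = mex{0} = 1
G(2) = mex{1} = 0
G(3) = mex{0} = 1
G(4) = mex{1,0} = 2
G(5) = mex{2,1,0} = 3
G(6) = mex{3,0,1} = 2
G(7) = mex{2,1,0} = 3
G(8) = mex{3,2,1} = 0
G(9) = mex{0,3,2,0} = 1
G(10) = mex{1,2,3,1} = 0
G(11) = mex{0,3,2,0,0} = 1
G(12) = mex{1,0,3,1,1} = 2
G(13) = mex{2,1,0,2,0} = 3
G(14) = mex{3,0,1,3,1} = 2
G(15) = mex{2,1,0,2,2} = 3
G(16) = mex{3,2,1,3,3} = 0
G(17) = mex{0,3,2,0,2} = 1
G(18) = mex{1,2,3,1,3} = 0
G(19) = mex{0,3,2,0,0} = 1
G(20) = mex{1,0,3,1,1} = 2
G(21) = mex{2,1,0,2,0} = 3
G(22) = mex{3,0,1,3,1} = 2
G(23) = mex{2,1,0,2,2} = 3
G(24) = mex{3,2,1,3,3} = 0
G(25) = mex{0,3,2,0,2} = 1
G(26) = mex{1,2,3,1,3} = 0
G(27) = mex{0,3,2,0,0} = 1
G(28) = mex{1,0,3,1,1} = 2
G(29) = mex{2,1,0,2,0} = 3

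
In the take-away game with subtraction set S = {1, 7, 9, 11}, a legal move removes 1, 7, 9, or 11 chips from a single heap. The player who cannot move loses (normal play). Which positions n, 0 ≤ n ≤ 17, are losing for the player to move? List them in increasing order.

0, 2, 4, 6, 8, 10, 12, 14, 16

G(0) = 0
G(1) = mex{0} = 1
G(2) = mex{1} = 0
G(3) = mex{0} = 1
G(4) = mex{1} = 0
G(5) = mex{0} = 1
G(6) = mex{1} = 0
G(7) = mex{0,0} = 1
G(8) = mex{1,1} = 0
G(9) = mex{0,0,0} = 1
G(10) = mex{1,1,1} = 0
G(11) = mex{0,0,0,0} = 1
G(12) = mex{1,1,1,1} = 0
G(13) = mex{0,0,0,0} = 1
G(14) = mex{1,1,1,1} = 0
G(15) = mex{0,0,0,0} = 1
G(16) = mex{1,1,1,1} = 0
G(17) = mex{0,0,0,0} = 1
P-positions are exactly the n with G(n) = 0.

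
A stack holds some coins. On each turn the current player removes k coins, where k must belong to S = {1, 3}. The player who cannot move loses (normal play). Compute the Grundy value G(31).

n :  0  1  2  3  4  5  6  7  8  9 10 11 12 13 14 15 16 17 18 19 20 21 22 23 24 25 26 27 28 29 30 31
G :  0  1  0  1  0  1  0  1  0  1  0  1  0  1  0  1  0  1  0  1  0  1  0  1  0  1  0  1  0  1  0  1

1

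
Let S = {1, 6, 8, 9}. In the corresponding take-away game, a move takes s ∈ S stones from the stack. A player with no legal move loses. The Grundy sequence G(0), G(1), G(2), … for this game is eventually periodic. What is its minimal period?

n :  0  1  2  3  4  5  6  7  8  9 10 11 12 13 14 15 16 17 18 19 20 21 22 23 24 25 26 27 28 29 30 31 32 33 34 35
G :  0  1  0  1  0  1  2  0  1  2  3  2  3  2  0  1  2  0  1  0  1  0  1  2  0  1  2  3  2  3  2  0  1  2  0  1
G(n+17) = G(n) holds for n = 0,…,8 (a full window of length max(S) = 9), so the sequence is purely periodic with period 17.

17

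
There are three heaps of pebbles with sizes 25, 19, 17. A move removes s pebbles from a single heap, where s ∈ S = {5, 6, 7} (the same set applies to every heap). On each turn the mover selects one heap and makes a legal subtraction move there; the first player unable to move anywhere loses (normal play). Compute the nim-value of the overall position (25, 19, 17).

All heaps use S = {5, 6, 7}:
n :  0  1  2  3  4  5  6  7  8  9 10 11 12 13 14 15 16 17 18 19 20 21 22 23 24 25
G :  0  0  0  0  0  1  1  1  1  1  2  2  0  0  0  0  0  1  1  1  1  1  2  2  0  0
Heap A: G(25) = 0.
Heap B: G(19) = 1.
Heap C: G(17) = 1.
Combined Grundy value = 0 ⊕ 1 ⊕ 1 = 0.

0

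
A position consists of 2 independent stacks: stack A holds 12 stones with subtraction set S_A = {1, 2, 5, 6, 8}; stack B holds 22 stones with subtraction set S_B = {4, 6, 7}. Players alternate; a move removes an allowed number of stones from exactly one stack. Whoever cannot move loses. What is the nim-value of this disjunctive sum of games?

2

Stack A, S = {1, 2, 5, 6, 8}:
n :  0  1  2  3  4  5  6  7  8  9 10 11 12
G :  0  1  2  0  1  2  3  0  1  2  0  1  2
G_A(12) = 2.
Stack B, S = {4, 6, 7}:
n :  0  1  2  3  4  5  6  7  8  9 10 11 12 13 14 15 16 17 18 19 20 21 22
G :  0  0  0  0  1  1  1  1  2  2  2  0  0  0  0  1  1  1  1  2  2  2  0
G_B(22) = 0.
Combined Grundy value = 2 ⊕ 0 = 2.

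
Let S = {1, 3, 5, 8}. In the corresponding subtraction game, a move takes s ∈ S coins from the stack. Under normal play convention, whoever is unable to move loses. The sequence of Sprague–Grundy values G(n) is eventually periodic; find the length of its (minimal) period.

G(0) = 0
G(1) = mex{0} = 1
G(2) = mex{1} = 0
G(3) = mex{0,0} = 1
G(4) = mex{1,1} = 0
G(5) = mex{0,0,0} = 1
G(6) = mex{1,1,1} = 0
G(7) = mex{0,0,0} = 1
G(8) = mex{1,1,1,0} = 2
G(9) = mex{2,0,0,1} = 3
G(10) = mex{3,1,1,0} = 2
G(11) = mex{2,2,0,1} = 3
G(12) = mex{3,3,1,0} = 2
G(13) = mex{2,2,2,1} = 0
G(14) = mex{0,3,3,0} = 1
G(15) = mex{1,2,2,1} = 0
G(16) = mex{0,0,3,2} = 1
G(17) = mex{1,1,2,3} = 0
G(18) = mex{0,0,0,2} = 1
G(19) = mex{1,1,1,3} = 0
G(20) = mex{0,0,0,2} = 1
G(21) = mex{1,1,1,0} = 2
G(22) = mex{2,0,0,1} = 3
G(23) = mex{3,1,1,0} = 2
G(24) = mex{2,2,0,1} = 3
G(25) = mex{3,3,1,0} = 2
G(26) = mex{2,2,2,1} = 0
G(27) = mex{0,3,3,0} = 1
G(n+13) = G(n) holds for n = 0,…,7 (a full window of length max(S) = 8), so the sequence is purely periodic with period 13.

13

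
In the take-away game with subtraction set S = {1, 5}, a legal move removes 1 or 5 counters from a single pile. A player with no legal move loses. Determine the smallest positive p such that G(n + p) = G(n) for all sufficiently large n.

n :  0  1  2  3  4  5  6  7  8  9 10 11 12 13 14
G :  0  1  0  1  0  1  0  1  0  1  0  1  0  1  0
G(n+2) = G(n) holds for n = 0,…,4 (a full window of length max(S) = 5), so the sequence is purely periodic with period 2.

2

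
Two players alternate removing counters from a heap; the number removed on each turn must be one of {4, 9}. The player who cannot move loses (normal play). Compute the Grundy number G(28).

0

G(0) = 0
G(1) = mex{} = 0
G(2) = mex{} = 0
G(3) = mex{} = 0
G(4) = mex{0} = 1
G(5) = mex{0} = 1
G(6) = mex{0} = 1
G(7) = mex{0} = 1
G(8) = mex{1} = 0
G(9) = mex{1,0} = 2
G(10) = mex{1,0} = 2
G(11) = mex{1,0} = 2
G(12) = mex{0,0} = 1
G(13) = mex{2,1} = 0
G(14) = mex{2,1} = 0
G(15) = mex{2,1} = 0
G(16) = mex{1,1} = 0
G(17) = mex{0,0} = 1
G(18) = mex{0,2} = 1
G(19) = mex{0,2} = 1
G(20) = mex{0,2} = 1
G(21) = mex{1,1} = 0
G(22) = mex{1,0} = 2
G(23) = mex{1,0} = 2
G(24) = mex{1,0} = 2
G(25) = mex{0,0} = 1
G(26) = mex{2,1} = 0
G(27) = mex{2,1} = 0
G(28) = mex{2,1} = 0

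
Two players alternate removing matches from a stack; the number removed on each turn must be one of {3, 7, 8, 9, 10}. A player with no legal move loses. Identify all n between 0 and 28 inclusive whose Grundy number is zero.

0, 1, 2, 6, 17, 18, 19, 23

G(0) = 0
G(1) = mex{} = 0
G(2) = mex{} = 0
G(3) = mex{0} = 1
G(4) = mex{0} = 1
G(5) = mex{0} = 1
G(6) = mex{1} = 0
G(7) = mex{1,0} = 2
G(8) = mex{1,0,0} = 2
G(9) = mex{0,0,0,0} = 1
G(10) = mex{2,1,0,0,0} = 3
G(11) = mex{2,1,1,0,0} = 3
G(12) = mex{1,1,1,1,0} = 2
G(13) = mex{3,0,1,1,1} = 2
G(14) = mex{3,2,0,1,1} = 4
G(15) = mex{2,2,2,0,1} = 3
G(16) = mex{2,1,2,2,0} = 3
G(17) = mex{4,3,1,2,2} = 0
G(18) = mex{3,3,3,1,2} = 0
G(19) = mex{3,2,3,3,1} = 0
G(20) = mex{0,2,2,3,3} = 1
G(21) = mex{0,4,2,2,3} = 1
G(22) = mex{0,3,4,2,2} = 1
G(23) = mex{1,3,3,4,2} = 0
G(24) = mex{1,0,3,3,4} = 2
G(25) = mex{1,0,0,3,3} = 2
G(26) = mex{0,0,0,0,3} = 1
G(27) = mex{2,1,0,0,0} = 3
G(28) = mex{2,1,1,0,0} = 3
P-positions are exactly the n with G(n) = 0.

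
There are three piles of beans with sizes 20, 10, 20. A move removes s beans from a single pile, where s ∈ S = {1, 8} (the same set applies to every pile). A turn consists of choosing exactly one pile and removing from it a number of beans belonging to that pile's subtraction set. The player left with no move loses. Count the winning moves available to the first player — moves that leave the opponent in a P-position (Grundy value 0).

6

All piles use S = {1, 8}:
n :  0  1  2  3  4  5  6  7  8  9 10 11 12 13 14 15 16 17 18 19 20
G :  0  1  0  1  0  1  0  1  2  0  1  0  1  0  1  0  1  2  0  1  0
Pile A: G(20) = 0.
Pile B: G(10) = 1.
Pile C: G(20) = 0.
Combined Grundy value = 0 ⊕ 1 ⊕ 0 = 1.
A winning move leaves total XOR = 0, i.e. changes one component's Grundy value g to g ⊕ X where X is the current total.
Pile A: need g' = 0⊕1 = 1. Options: 20−1→G=1, 20−8→G=1. Hits: 2.
Pile B: need g' = 1⊕1 = 0. Options: 10−1→G=0, 10−8→G=0. Hits: 2.
Pile C: need g' = 0⊕1 = 1. Options: 20−1→G=1, 20−8→G=1. Hits: 2.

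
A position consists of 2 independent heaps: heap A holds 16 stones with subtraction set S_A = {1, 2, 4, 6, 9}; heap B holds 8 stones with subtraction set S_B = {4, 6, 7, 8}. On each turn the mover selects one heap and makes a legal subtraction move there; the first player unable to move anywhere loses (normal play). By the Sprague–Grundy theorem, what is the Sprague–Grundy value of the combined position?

Heap A, S = {1, 2, 4, 6, 9}:
G(0) = 0
G(1) = mex{0} = 1
G(2) = mex{1,0} = 2
G(3) = mex{2,1} = 0
G(4) = mex{0,2,0} = 1
G(5) = mex{1,0,1} = 2
G(6) = mex{2,1,2,0} = 3
G(7) = mex{3,2,0,1} = 4
G(8) = mex{4,3,1,2} = 0
G(9) = mex{0,4,2,0,0} = 1
G(10) = mex{1,0,3,1,1} = 2
G(11) = mex{2,1,4,2,2} = 0
G(12) = mex{0,2,0,3,0} = 1
G(13) = mex{1,0,1,4,1} = 2
G(14) = mex{2,1,2,0,2} = 3
G(15) = mex{3,2,0,1,3} = 4
G(16) = mex{4,3,1,2,4} = 0
G_A(16) = 0.
Heap B, S = {4, 6, 7, 8}:
G(0) = 0
G(1) = mex{} = 0
G(2) = mex{} = 0
G(3) = mex{} = 0
G(4) = mex{0} = 1
G(5) = mex{0} = 1
G(6) = mex{0,0} = 1
G(7) = mex{0,0,0} = 1
G(8) = mex{1,0,0,0} = 2
G_B(8) = 2.
Combined Grundy value = 0 ⊕ 2 = 2.

2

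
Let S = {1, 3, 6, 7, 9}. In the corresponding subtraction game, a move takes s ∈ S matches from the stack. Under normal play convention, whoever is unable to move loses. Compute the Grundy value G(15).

n :  0  1  2  3  4  5  6  7  8  9 10 11 12 13 14 15
G :  0  1  0  1  0  1  2  3  2  3  2  3  0  1  0  1

1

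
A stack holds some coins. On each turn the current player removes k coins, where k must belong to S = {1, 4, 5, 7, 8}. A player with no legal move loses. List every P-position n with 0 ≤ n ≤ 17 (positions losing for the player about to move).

n :  0  1  2  3  4  5  6  7  8  9 10 11 12 13 14 15 16 17
G :  0  1  0  1  2  3  2  3  4  5  4  0  1  0  1  2  3  2
P-positions are exactly the n with G(n) = 0.

0, 2, 11, 13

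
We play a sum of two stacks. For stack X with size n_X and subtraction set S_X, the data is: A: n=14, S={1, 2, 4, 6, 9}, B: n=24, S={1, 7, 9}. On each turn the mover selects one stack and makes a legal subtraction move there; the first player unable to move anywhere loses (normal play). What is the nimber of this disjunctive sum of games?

3

Stack A, S = {1, 2, 4, 6, 9}:
n :  0  1  2  3  4  5  6  7  8  9 10 11 12 13 14
G :  0  1  2  0  1  2  3  4  0  1  2  0  1  2  3
G_A(14) = 3.
Stack B, S = {1, 7, 9}:
G(0) = 0
G(1) = mex{0} = 1
G(2) = mex{1} = 0
G(3) = mex{0} = 1
G(4) = mex{1} = 0
G(5) = mex{0} = 1
G(6) = mex{1} = 0
G(7) = mex{0,0} = 1
G(8) = mex{1,1} = 0
G(9) = mex{0,0,0} = 1
G(10) = mex{1,1,1} = 0
G(11) = mex{0,0,0} = 1
G(12) = mex{1,1,1} = 0
G(13) = mex{0,0,0} = 1
G(14) = mex{1,1,1} = 0
G(15) = mex{0,0,0} = 1
G(16) = mex{1,1,1} = 0
G(17) = mex{0,0,0} = 1
G(18) = mex{1,1,1} = 0
G(19) = mex{0,0,0} = 1
G(20) = mex{1,1,1} = 0
G(21) = mex{0,0,0} = 1
G(22) = mex{1,1,1} = 0
G(23) = mex{0,0,0} = 1
G(24) = mex{1,1,1} = 0
G_B(24) = 0.
Combined Grundy value = 3 ⊕ 0 = 3.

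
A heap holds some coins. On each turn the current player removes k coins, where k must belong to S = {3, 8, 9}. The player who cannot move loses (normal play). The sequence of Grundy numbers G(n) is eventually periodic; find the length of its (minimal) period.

17

G(0) = 0
G(1) = mex{} = 0
G(2) = mex{} = 0
G(3) = mex{0} = 1
G(4) = mex{0} = 1
G(5) = mex{0} = 1
G(6) = mex{1} = 0
G(7) = mex{1} = 0
G(8) = mex{1,0} = 2
G(9) = mex{0,0,0} = 1
G(10) = mex{0,0,0} = 1
G(11) = mex{2,1,0} = 3
G(12) = mex{1,1,1} = 0
G(13) = mex{1,1,1} = 0
G(14) = mex{3,0,1} = 2
G(15) = mex{0,0,0} = 1
G(16) = mex{0,2,0} = 1
G(17) = mex{2,1,2} = 0
G(18) = mex{1,1,1} = 0
G(19) = mex{1,3,1} = 0
G(20) = mex{0,0,3} = 1
G(21) = mex{0,0,0} = 1
G(22) = mex{0,2,0} = 1
G(23) = mex{1,1,2} = 0
G(24) = mex{1,1,1} = 0
G(25) = mex{1,0,1} = 2
G(26) = mex{0,0,0} = 1
G(27) = mex{0,0,0} = 1
G(28) = mex{2,1,0} = 3
G(29) = mex{1,1,1} = 0
G(30) = mex{1,1,1} = 0
G(31) = mex{3,0,1} = 2
G(32) = mex{0,0,0} = 1
G(33) = mex{0,2,0} = 1
G(34) = mex{2,1,2} = 0
G(35) = mex{1,1,1} = 0
G(n+17) = G(n) holds for n = 0,…,8 (a full window of length max(S) = 9), so the sequence is purely periodic with period 17.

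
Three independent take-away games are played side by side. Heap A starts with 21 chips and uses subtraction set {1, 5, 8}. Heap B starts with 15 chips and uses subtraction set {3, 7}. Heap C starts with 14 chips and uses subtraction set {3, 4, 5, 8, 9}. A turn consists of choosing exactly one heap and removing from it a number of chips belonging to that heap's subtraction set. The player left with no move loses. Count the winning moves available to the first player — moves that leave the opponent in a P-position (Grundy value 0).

6

Heap A, S = {1, 5, 8}:
G(0) = 0
G(1) = mex{0} = 1
G(2) = mex{1} = 0
G(3) = mex{0} = 1
G(4) = mex{1} = 0
G(5) = mex{0,0} = 1
G(6) = mex{1,1} = 0
G(7) = mex{0,0} = 1
G(8) = mex{1,1,0} = 2
G(9) = mex{2,0,1} = 3
G(10) = mex{3,1,0} = 2
G(11) = mex{2,0,1} = 3
G(12) = mex{3,1,0} = 2
G(13) = mex{2,2,1} = 0
G(14) = mex{0,3,0} = 1
G(15) = mex{1,2,1} = 0
G(16) = mex{0,3,2} = 1
G(17) = mex{1,2,3} = 0
G(18) = mex{0,0,2} = 1
G(19) = mex{1,1,3} = 0
G(20) = mex{0,0,2} = 1
G(21) = mex{1,1,0} = 2
G_A(21) = 2.
Heap B, S = {3, 7}:
n :  0  1  2  3  4  5  6  7  8  9 10 11 12 13 14 15
G :  0  0  0  1  1  1  0  2  2  1  0  0  0  1  1  1
G_B(15) = 1.
Heap C, S = {3, 4, 5, 8, 9}:
n :  0  1  2  3  4  5  6  7  8  9 10 11 12 13 14
G :  0  0  0  1  1  1  2  2  2  3  3  3  0  0  0
G_C(14) = 0.
Combined Grundy value = 2 ⊕ 1 ⊕ 0 = 3.
A winning move leaves total XOR = 0, i.e. changes one component's Grundy value g to g ⊕ X where X is the current total.
Heap A: need g' = 2⊕3 = 1. Options: 21−1→G=1, 21−5→G=1, 21−8→G=0. Hits: 2.
Heap B: need g' = 1⊕3 = 2. Options: 15−3→G=0, 15−7→G=2. Hits: 1.
Heap C: need g' = 0⊕3 = 3. Options: 14−3→G=3, 14−4→G=3, 14−5→G=3, 14−8→G=2, 14−9→G=1. Hits: 3.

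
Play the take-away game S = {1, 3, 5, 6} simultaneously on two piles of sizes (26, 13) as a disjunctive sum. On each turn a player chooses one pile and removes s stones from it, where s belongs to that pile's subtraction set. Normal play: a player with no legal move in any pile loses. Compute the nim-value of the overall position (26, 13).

0

All piles use S = {1, 3, 5, 6}:
G(0) = 0
G(1) = mex{0} = 1
G(2) = mex{1} = 0
G(3) = mex{0,0} = 1
G(4) = mex{1,1} = 0
G(5) = mex{0,0,0} = 1
G(6) = mex{1,1,1,0} = 2
G(7) = mex{2,0,0,1} = 3
G(8) = mex{3,1,1,0} = 2
G(9) = mex{2,2,0,1} = 3
G(10) = mex{3,3,1,0} = 2
G(11) = mex{2,2,2,1} = 0
G(12) = mex{0,3,3,2} = 1
G(13) = mex{1,2,2,3} = 0
G(14) = mex{0,0,3,2} = 1
G(15) = mex{1,1,2,3} = 0
G(16) = mex{0,0,0,2} = 1
G(17) = mex{1,1,1,0} = 2
G(18) = mex{2,0,0,1} = 3
G(19) = mex{3,1,1,0} = 2
G(20) = mex{2,2,0,1} = 3
G(21) = mex{3,3,1,0} = 2
G(22) = mex{2,2,2,1} = 0
G(23) = mex{0,3,3,2} = 1
G(24) = mex{1,2,2,3} = 0
G(25) = mex{0,0,3,2} = 1
G(26) = mex{1,1,2,3} = 0
Pile A: G(26) = 0.
Pile B: G(13) = 0.
Combined Grundy value = 0 ⊕ 0 = 0.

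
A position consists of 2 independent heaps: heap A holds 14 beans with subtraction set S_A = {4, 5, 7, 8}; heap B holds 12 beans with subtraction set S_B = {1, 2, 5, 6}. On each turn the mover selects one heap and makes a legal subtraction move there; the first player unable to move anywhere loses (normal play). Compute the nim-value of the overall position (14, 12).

2

Heap A, S = {4, 5, 7, 8}:
n :  0  1  2  3  4  5  6  7  8  9 10 11 12 13 14
G :  0  0  0  0  1  1  1  1  2  2  2  2  0  0  0
G_A(14) = 0.
Heap B, S = {1, 2, 5, 6}:
n :  0  1  2  3  4  5  6  7  8  9 10 11 12
G :  0  1  2  0  1  2  3  0  1  2  0  1  2
G_B(12) = 2.
Combined Grundy value = 0 ⊕ 2 = 2.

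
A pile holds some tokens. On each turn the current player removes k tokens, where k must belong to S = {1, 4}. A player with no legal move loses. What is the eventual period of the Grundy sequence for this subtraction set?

5

n :  0  1  2  3  4  5  6  7  8  9 10 11 12 13 14
G :  0  1  0  1  2  0  1  0  1  2  0  1  0  1  2
G(n+5) = G(n) holds for n = 0,…,3 (a full window of length max(S) = 4), so the sequence is purely periodic with period 5.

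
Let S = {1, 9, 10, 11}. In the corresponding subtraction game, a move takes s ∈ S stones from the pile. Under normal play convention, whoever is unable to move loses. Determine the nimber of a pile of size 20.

G(0) = 0
G(1) = mex{0} = 1
G(2) = mex{1} = 0
G(3) = mex{0} = 1
G(4) = mex{1} = 0
G(5) = mex{0} = 1
G(6) = mex{1} = 0
G(7) = mex{0} = 1
G(8) = mex{1} = 0
G(9) = mex{0,0} = 1
G(10) = mex{1,1,0} = 2
G(11) = mex{2,0,1,0} = 3
G(12) = mex{3,1,0,1} = 2
G(13) = mex{2,0,1,0} = 3
G(14) = mex{3,1,0,1} = 2
G(15) = mex{2,0,1,0} = 3
G(16) = mex{3,1,0,1} = 2
G(17) = mex{2,0,1,0} = 3
G(18) = mex{3,1,0,1} = 2
G(19) = mex{2,2,1,0} = 3
G(20) = mex{3,3,2,1} = 0

0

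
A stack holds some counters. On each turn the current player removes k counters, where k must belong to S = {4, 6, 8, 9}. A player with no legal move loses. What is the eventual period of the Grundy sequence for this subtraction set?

n :  0  1  2  3  4  5  6  7  8  9 10 11 12 13 14 15 16 17 18 19 20 21 22 23 24 25 26 27
G :  0  0  0  0  1  1  1  1  2  2  2  2  3  0  0  0  0  1  1  1  1  2  2  2  2  3  0  0
G(n+13) = G(n) holds for n = 0,…,8 (a full window of length max(S) = 9), so the sequence is purely periodic with period 13.

13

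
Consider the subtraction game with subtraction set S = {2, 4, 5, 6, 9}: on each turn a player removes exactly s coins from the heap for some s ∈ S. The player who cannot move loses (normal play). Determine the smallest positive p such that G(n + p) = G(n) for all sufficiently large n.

18

n :  0  1  2  3  4  5  6  7  8  9 10 11 12 13 14 15 16 17 18 19 20 21 22 23 24 25 26 27 28 29 30 31 32 33 34 35 36 37
G :  0  0  1  1  2  2  3  3  0  4  1  0  2  1  3  2  4  3  0  0  1  1  2  2  3  3  0  4  1  0  2  1  3  2  4  3  0  0
G(n+18) = G(n) holds for n = 0,…,8 (a full window of length max(S) = 9), so the sequence is purely periodic with period 18.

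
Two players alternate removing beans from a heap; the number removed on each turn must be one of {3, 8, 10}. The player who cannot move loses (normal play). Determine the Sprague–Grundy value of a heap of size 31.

G(0) = 0
G(1) = mex{} = 0
G(2) = mex{} = 0
G(3) = mex{0} = 1
G(4) = mex{0} = 1
G(5) = mex{0} = 1
G(6) = mex{1} = 0
G(7) = mex{1} = 0
G(8) = mex{1,0} = 2
G(9) = mex{0,0} = 1
G(10) = mex{0,0,0} = 1
G(11) = mex{2,1,0} = 3
G(12) = mex{1,1,0} = 2
G(13) = mex{1,1,1} = 0
G(14) = mex{3,0,1} = 2
G(15) = mex{2,0,1} = 3
G(16) = mex{0,2,0} = 1
G(17) = mex{2,1,0} = 3
G(18) = mex{3,1,2} = 0
G(19) = mex{1,3,1} = 0
G(20) = mex{3,2,1} = 0
G(21) = mex{0,0,3} = 1
G(22) = mex{0,2,2} = 1
G(23) = mex{0,3,0} = 1
G(24) = mex{1,1,2} = 0
G(25) = mex{1,3,3} = 0
G(26) = mex{1,0,1} = 2
G(27) = mex{0,0,3} = 1
G(28) = mex{0,0,0} = 1
G(29) = mex{2,1,0} = 3
G(30) = mex{1,1,0} = 2
G(31) = mex{1,1,1} = 0

0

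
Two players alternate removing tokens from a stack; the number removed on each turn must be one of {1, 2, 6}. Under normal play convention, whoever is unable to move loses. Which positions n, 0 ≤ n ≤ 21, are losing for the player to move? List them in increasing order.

0, 3, 7, 10, 14, 17, 21

G(0) = 0
G(1) = mex{0} = 1
G(2) = mex{1,0} = 2
G(3) = mex{2,1} = 0
G(4) = mex{0,2} = 1
G(5) = mex{1,0} = 2
G(6) = mex{2,1,0} = 3
G(7) = mex{3,2,1} = 0
G(8) = mex{0,3,2} = 1
G(9) = mex{1,0,0} = 2
G(10) = mex{2,1,1} = 0
G(11) = mex{0,2,2} = 1
G(12) = mex{1,0,3} = 2
G(13) = mex{2,1,0} = 3
G(14) = mex{3,2,1} = 0
G(15) = mex{0,3,2} = 1
G(16) = mex{1,0,0} = 2
G(17) = mex{2,1,1} = 0
G(18) = mex{0,2,2} = 1
G(19) = mex{1,0,3} = 2
G(20) = mex{2,1,0} = 3
G(21) = mex{3,2,1} = 0
P-positions are exactly the n with G(n) = 0.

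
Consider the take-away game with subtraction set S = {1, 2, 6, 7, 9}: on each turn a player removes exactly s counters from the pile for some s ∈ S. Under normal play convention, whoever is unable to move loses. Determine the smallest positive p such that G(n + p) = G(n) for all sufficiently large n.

G(0) = 0
G(1) = mex{0} = 1
G(2) = mex{1,0} = 2
G(3) = mex{2,1} = 0
G(4) = mex{0,2} = 1
G(5) = mex{1,0} = 2
G(6) = mex{2,1,0} = 3
G(7) = mex{3,2,1,0} = 4
G(8) = mex{4,3,2,1} = 0
G(9) = mex{0,4,0,2,0} = 1
G(10) = mex{1,0,1,0,1} = 2
G(11) = mex{2,1,2,1,2} = 0
G(12) = mex{0,2,3,2,0} = 1
G(13) = mex{1,0,4,3,1} = 2
G(14) = mex{2,1,0,4,2} = 3
G(15) = mex{3,2,1,0,3} = 4
G(16) = mex{4,3,2,1,4} = 0
G(17) = mex{0,4,0,2,0} = 1
G(18) = mex{1,0,1,0,1} = 2
G(n+8) = G(n) holds for n = 0,…,8 (a full window of length max(S) = 9), so the sequence is purely periodic with period 8.

8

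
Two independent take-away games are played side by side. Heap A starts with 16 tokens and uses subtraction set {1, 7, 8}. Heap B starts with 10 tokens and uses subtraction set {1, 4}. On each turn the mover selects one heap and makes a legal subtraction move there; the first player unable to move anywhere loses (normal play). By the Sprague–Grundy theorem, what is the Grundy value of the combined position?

Heap A, S = {1, 7, 8}:
G(0) = 0
G(1) = mex{0} = 1
G(2) = mex{1} = 0
G(3) = mex{0} = 1
G(4) = mex{1} = 0
G(5) = mex{0} = 1
G(6) = mex{1} = 0
G(7) = mex{0,0} = 1
G(8) = mex{1,1,0} = 2
G(9) = mex{2,0,1} = 3
G(10) = mex{3,1,0} = 2
G(11) = mex{2,0,1} = 3
G(12) = mex{3,1,0} = 2
G(13) = mex{2,0,1} = 3
G(14) = mex{3,1,0} = 2
G(15) = mex{2,2,1} = 0
G(16) = mex{0,3,2} = 1
G_A(16) = 1.
Heap B, S = {1, 4}:
n :  0  1  2  3  4  5  6  7  8  9 10
G :  0  1  0  1  2  0  1  0  1  2  0
G_B(10) = 0.
Combined Grundy value = 1 ⊕ 0 = 1.

1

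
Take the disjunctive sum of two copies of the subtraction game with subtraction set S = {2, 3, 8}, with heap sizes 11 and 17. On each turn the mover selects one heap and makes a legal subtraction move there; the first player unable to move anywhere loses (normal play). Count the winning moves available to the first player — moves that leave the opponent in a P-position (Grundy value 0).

3

All heaps use S = {2, 3, 8}:
n :  0  1  2  3  4  5  6  7  8  9 10 11 12 13 14 15 16 17
G :  0  0  1  1  2  0  0  1  1  2  0  0  1  1  2  0  0  1
Heap A: G(11) = 0.
Heap B: G(17) = 1.
Combined Grundy value = 0 ⊕ 1 = 1.
A winning move leaves total XOR = 0, i.e. changes one component's Grundy value g to g ⊕ X where X is the current total.
Heap A: need g' = 0⊕1 = 1. Options: 11−2→G=2, 11−3→G=1, 11−8→G=1. Hits: 2.
Heap B: need g' = 1⊕1 = 0. Options: 17−2→G=0, 17−3→G=2, 17−8→G=2. Hits: 1.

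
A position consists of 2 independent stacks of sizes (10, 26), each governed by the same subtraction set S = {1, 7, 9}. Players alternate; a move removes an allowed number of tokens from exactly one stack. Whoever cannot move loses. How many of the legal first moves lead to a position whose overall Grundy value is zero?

0

All stacks use S = {1, 7, 9}:
n :  0  1  2  3  4  5  6  7  8  9 10 11 12 13 14 15 16 17 18 19 20 21 22 23 24 25 26
G :  0  1  0  1  0  1  0  1  0  1  0  1  0  1  0  1  0  1  0  1  0  1  0  1  0  1  0
Stack A: G(10) = 0.
Stack B: G(26) = 0.
Combined Grundy value = 0 ⊕ 0 = 0.
A winning move leaves total XOR = 0, i.e. changes one component's Grundy value g to g ⊕ X where X is the current total.
Stack A: target g' = 0⊕0 = 0, but every legal move changes the Grundy value (mex property), so 0 moves.
Stack B: target g' = 0⊕0 = 0, but every legal move changes the Grundy value (mex property), so 0 moves.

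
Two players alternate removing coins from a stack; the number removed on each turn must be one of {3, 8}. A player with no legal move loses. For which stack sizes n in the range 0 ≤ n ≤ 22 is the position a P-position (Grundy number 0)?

0, 1, 2, 6, 7, 11, 12, 13, 17, 18, 22

n :  0  1  2  3  4  5  6  7  8  9 10 11 12 13 14 15 16 17 18 19 20 21 22
G :  0  0  0  1  1  1  0  0  2  1  1  0  0  0  1  1  1  0  0  2  1  1  0
P-positions are exactly the n with G(n) = 0.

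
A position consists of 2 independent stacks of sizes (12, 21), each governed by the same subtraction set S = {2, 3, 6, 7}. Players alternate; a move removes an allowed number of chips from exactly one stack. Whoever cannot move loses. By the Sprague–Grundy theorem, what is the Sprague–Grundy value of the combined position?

0

All stacks use S = {2, 3, 6, 7}:
G(0) = 0
G(1) = mex{} = 0
G(2) = mex{0} = 1
G(3) = mex{0,0} = 1
G(4) = mex{1,0} = 2
G(5) = mex{1,1} = 0
G(6) = mex{2,1,0} = 3
G(7) = mex{0,2,0,0} = 1
G(8) = mex{3,0,1,0} = 2
G(9) = mex{1,3,1,1} = 0
G(10) = mex{2,1,2,1} = 0
G(11) = mex{0,2,0,2} = 1
G(12) = mex{0,0,3,0} = 1
G(13) = mex{1,0,1,3} = 2
G(14) = mex{1,1,2,1} = 0
G(15) = mex{2,1,0,2} = 3
G(16) = mex{0,2,0,0} = 1
G(17) = mex{3,0,1,0} = 2
G(18) = mex{1,3,1,1} = 0
G(19) = mex{2,1,2,1} = 0
G(20) = mex{0,2,0,2} = 1
G(21) = mex{0,0,3,0} = 1
Stack A: G(12) = 1.
Stack B: G(21) = 1.
Combined Grundy value = 1 ⊕ 1 = 0.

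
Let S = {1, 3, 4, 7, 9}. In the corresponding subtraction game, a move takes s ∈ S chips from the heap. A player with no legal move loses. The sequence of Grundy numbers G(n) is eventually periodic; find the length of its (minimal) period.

n :  0  1  2  3  4  5  6  7  8  9 10 11 12 13 14 15 16 17 18
G :  0  1  0  1  2  3  2  3  0  1  0  1  2  3  2  3  0  1  0
G(n+8) = G(n) holds for n = 0,…,8 (a full window of length max(S) = 9), so the sequence is purely periodic with period 8.

8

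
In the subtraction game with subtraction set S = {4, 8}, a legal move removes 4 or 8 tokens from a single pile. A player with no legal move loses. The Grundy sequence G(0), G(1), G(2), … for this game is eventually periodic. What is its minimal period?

12

G(0) = 0
G(1) = mex{} = 0
G(2) = mex{} = 0
G(3) = mex{} = 0
G(4) = mex{0} = 1
G(5) = mex{0} = 1
G(6) = mex{0} = 1
G(7) = mex{0} = 1
G(8) = mex{1,0} = 2
G(9) = mex{1,0} = 2
G(10) = mex{1,0} = 2
G(11) = mex{1,0} = 2
G(12) = mex{2,1} = 0
G(13) = mex{2,1} = 0
G(14) = mex{2,1} = 0
G(15) = mex{2,1} = 0
G(16) = mex{0,2} = 1
G(17) = mex{0,2} = 1
G(18) = mex{0,2} = 1
G(19) = mex{0,2} = 1
G(20) = mex{1,0} = 2
G(21) = mex{1,0} = 2
G(22) = mex{1,0} = 2
G(23) = mex{1,0} = 2
G(24) = mex{2,1} = 0
G(25) = mex{2,1} = 0
G(n+12) = G(n) holds for n = 0,…,7 (a full window of length max(S) = 8), so the sequence is purely periodic with period 12.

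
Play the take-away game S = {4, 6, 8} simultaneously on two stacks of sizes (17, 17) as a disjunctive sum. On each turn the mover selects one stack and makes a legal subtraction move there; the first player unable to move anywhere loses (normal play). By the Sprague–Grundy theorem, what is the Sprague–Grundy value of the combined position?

0

All stacks use S = {4, 6, 8}:
n :  0  1  2  3  4  5  6  7  8  9 10 11 12 13 14 15 16 17
G :  0  0  0  0  1  1  1  1  2  2  2  2  0  0  0  0  1  1
Stack A: G(17) = 1.
Stack B: G(17) = 1.
Combined Grundy value = 1 ⊕ 1 = 0.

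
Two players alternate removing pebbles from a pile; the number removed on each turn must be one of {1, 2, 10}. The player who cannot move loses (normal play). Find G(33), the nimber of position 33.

G(0) = 0
G(1) = mex{0} = 1
G(2) = mex{1,0} = 2
G(3) = mex{2,1} = 0
G(4) = mex{0,2} = 1
G(5) = mex{1,0} = 2
G(6) = mex{2,1} = 0
G(7) = mex{0,2} = 1
G(8) = mex{1,0} = 2
G(9) = mex{2,1} = 0
G(10) = mex{0,2,0} = 1
G(11) = mex{1,0,1} = 2
G(12) = mex{2,1,2} = 0
G(13) = mex{0,2,0} = 1
G(14) = mex{1,0,1} = 2
G(15) = mex{2,1,2} = 0
G(16) = mex{0,2,0} = 1
G(17) = mex{1,0,1} = 2
G(18) = mex{2,1,2} = 0
G(19) = mex{0,2,0} = 1
G(20) = mex{1,0,1} = 2
G(21) = mex{2,1,2} = 0
G(22) = mex{0,2,0} = 1
G(23) = mex{1,0,1} = 2
G(24) = mex{2,1,2} = 0
G(25) = mex{0,2,0} = 1
G(26) = mex{1,0,1} = 2
G(27) = mex{2,1,2} = 0
G(28) = mex{0,2,0} = 1
G(29) = mex{1,0,1} = 2
G(30) = mex{2,1,2} = 0
G(31) = mex{0,2,0} = 1
G(32) = mex{1,0,1} = 2
G(33) = mex{2,1,2} = 0

0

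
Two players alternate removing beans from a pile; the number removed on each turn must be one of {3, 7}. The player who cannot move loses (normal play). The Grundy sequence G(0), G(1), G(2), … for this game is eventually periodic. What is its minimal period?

n :  0  1  2  3  4  5  6  7  8  9 10 11 12 13 14 15 16 17 18 19 20 21
G :  0  0  0  1  1  1  0  2  2  1  0  0  0  1  1  1  0  2  2  1  0  0
G(n+10) = G(n) holds for n = 0,…,6 (a full window of length max(S) = 7), so the sequence is purely periodic with period 10.

10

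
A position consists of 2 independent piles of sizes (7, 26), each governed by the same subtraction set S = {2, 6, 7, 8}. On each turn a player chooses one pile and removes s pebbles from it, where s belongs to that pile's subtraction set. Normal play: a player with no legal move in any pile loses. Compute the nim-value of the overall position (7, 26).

All piles use S = {2, 6, 7, 8}:
G(0) = 0
G(1) = mex{} = 0
G(2) = mex{0} = 1
G(3) = mex{0} = 1
G(4) = mex{1} = 0
G(5) = mex{1} = 0
G(6) = mex{0,0} = 1
G(7) = mex{0,0,0} = 1
G(8) = mex{1,1,0,0} = 2
G(9) = mex{1,1,1,0} = 2
G(10) = mex{2,0,1,1} = 3
G(11) = mex{2,0,0,1} = 3
G(12) = mex{3,1,0,0} = 2
G(13) = mex{3,1,1,0} = 2
G(14) = mex{2,2,1,1} = 0
G(15) = mex{2,2,2,1} = 0
G(16) = mex{0,3,2,2} = 1
G(17) = mex{0,3,3,2} = 1
G(18) = mex{1,2,3,3} = 0
G(19) = mex{1,2,2,3} = 0
G(20) = mex{0,0,2,2} = 1
G(21) = mex{0,0,0,2} = 1
G(22) = mex{1,1,0,0} = 2
G(23) = mex{1,1,1,0} = 2
G(24) = mex{2,0,1,1} = 3
G(25) = mex{2,0,0,1} = 3
G(26) = mex{3,1,0,0} = 2
Pile A: G(7) = 1.
Pile B: G(26) = 2.
Combined Grundy value = 1 ⊕ 2 = 3.

3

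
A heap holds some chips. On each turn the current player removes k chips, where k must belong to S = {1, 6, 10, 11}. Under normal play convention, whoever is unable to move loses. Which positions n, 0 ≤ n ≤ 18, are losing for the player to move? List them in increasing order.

0, 2, 4, 7, 9, 16

n :  0  1  2  3  4  5  6  7  8  9 10 11 12 13 14 15 16 17 18
G :  0  1  0  1  0  1  2  0  1  0  1  2  3  2  3  2  0  1  2
P-positions are exactly the n with G(n) = 0.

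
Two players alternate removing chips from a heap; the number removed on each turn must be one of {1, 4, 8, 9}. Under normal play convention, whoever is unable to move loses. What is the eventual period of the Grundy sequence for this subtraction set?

17

n :  0  1  2  3  4  5  6  7  8  9 10 11 12 13 14 15 16 17 18 19 20 21 22 23 24 25 26 27 28 29 30 31 32 33 34 35
G :  0  1  0  1  2  0  1  0  1  2  3  2  0  1  2  3  2  0  1  0  1  2  0  1  0  1  2  3  2  0  1  2  3  2  0  1
G(n+17) = G(n) holds for n = 0,…,8 (a full window of length max(S) = 9), so the sequence is purely periodic with period 17.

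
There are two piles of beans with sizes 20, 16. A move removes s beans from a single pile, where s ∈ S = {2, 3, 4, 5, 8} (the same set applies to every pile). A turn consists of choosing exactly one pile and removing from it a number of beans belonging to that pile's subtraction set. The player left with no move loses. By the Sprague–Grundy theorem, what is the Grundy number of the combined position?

1

All piles use S = {2, 3, 4, 5, 8}:
G(0) = 0
G(1) = mex{} = 0
G(2) = mex{0} = 1
G(3) = mex{0,0} = 1
G(4) = mex{1,0,0} = 2
G(5) = mex{1,1,0,0} = 2
G(6) = mex{2,1,1,0} = 3
G(7) = mex{2,2,1,1} = 0
G(8) = mex{3,2,2,1,0} = 4
G(9) = mex{0,3,2,2,0} = 1
G(10) = mex{4,0,3,2,1} = 5
G(11) = mex{1,4,0,3,1} = 2
G(12) = mex{5,1,4,0,2} = 3
G(13) = mex{2,5,1,4,2} = 0
G(14) = mex{3,2,5,1,3} = 0
G(15) = mex{0,3,2,5,0} = 1
G(16) = mex{0,0,3,2,4} = 1
G(17) = mex{1,0,0,3,1} = 2
G(18) = mex{1,1,0,0,5} = 2
G(19) = mex{2,1,1,0,2} = 3
G(20) = mex{2,2,1,1,3} = 0
Pile A: G(20) = 0.
Pile B: G(16) = 1.
Combined Grundy value = 0 ⊕ 1 = 1.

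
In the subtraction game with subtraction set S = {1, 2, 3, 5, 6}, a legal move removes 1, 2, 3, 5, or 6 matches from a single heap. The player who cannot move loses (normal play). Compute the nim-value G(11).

3

G(0) = 0
G(1) = mex{0} = 1
G(2) = mex{1,0} = 2
G(3) = mex{2,1,0} = 3
G(4) = mex{3,2,1} = 0
G(5) = mex{0,3,2,0} = 1
G(6) = mex{1,0,3,1,0} = 2
G(7) = mex{2,1,0,2,1} = 3
G(8) = mex{3,2,1,3,2} = 0
G(9) = mex{0,3,2,0,3} = 1
G(10) = mex{1,0,3,1,0} = 2
G(11) = mex{2,1,0,2,1} = 3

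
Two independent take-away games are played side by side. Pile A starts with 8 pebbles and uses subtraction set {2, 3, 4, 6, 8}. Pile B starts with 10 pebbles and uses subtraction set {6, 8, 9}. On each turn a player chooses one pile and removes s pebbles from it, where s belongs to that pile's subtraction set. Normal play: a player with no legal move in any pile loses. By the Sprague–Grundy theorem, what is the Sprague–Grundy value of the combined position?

Pile A, S = {2, 3, 4, 6, 8}:
n : 0 1 2 3 4 5 6 7 8
G : 0 0 1 1 2 2 3 3 4
G_A(8) = 4.
Pile B, S = {6, 8, 9}:
G(0) = 0
G(1) = mex{} = 0
G(2) = mex{} = 0
G(3) = mex{} = 0
G(4) = mex{} = 0
G(5) = mex{} = 0
G(6) = mex{0} = 1
G(7) = mex{0} = 1
G(8) = mex{0,0} = 1
G(9) = mex{0,0,0} = 1
G(10) = mex{0,0,0} = 1
G_B(10) = 1.
Combined Grundy value = 4 ⊕ 1 = 5.

5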